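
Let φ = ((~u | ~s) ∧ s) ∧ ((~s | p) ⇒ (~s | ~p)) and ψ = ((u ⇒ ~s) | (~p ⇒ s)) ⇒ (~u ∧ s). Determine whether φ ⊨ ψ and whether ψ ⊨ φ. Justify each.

Only the forward direction holds.

[⇒] Assume the antecedent. If p is true, the antecedent cannot hold. If p is false, the antecedent forces (p = F, u = F, s = T), and the consequent holds there. Either way the consequent holds.

[⇐] This fails. Under p = T, u = F, s = T, the left side is false but the right side is true.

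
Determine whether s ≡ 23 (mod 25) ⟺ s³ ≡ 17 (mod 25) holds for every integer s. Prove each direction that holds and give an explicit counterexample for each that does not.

(→) Suppose s ≡ 23 (mod 25). Write s = 25j + 23. Then (25j + 23)³ = 15625j³ + 43125j² + 39675j + 12167 = 25(625j³ + 1725j² + 1587j + 486) + 17, so s³ ≡ 17 (mod 25).

(←) Conversely, suppose s³ ≡ 17 (mod 25). The only residue r in {0, …, 24} with r³ ≡ 17 (mod 25) is r = 23, so s ≡ 23 (mod 25).

Both implications hold.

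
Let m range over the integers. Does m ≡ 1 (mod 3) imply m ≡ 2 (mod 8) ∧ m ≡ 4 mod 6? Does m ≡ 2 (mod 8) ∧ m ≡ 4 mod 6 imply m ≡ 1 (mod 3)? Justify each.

(←) If m ≡ 2 (mod 8) and m ≡ 4 (mod 6), then by the Chinese remainder theorem m ≡ 10 (mod 24). Since 10 ≡ 1 (mod 3) and 3 ∣ 24, we get m ≡ 1 (mod 3).

(→) This fails: m = 1 gives 1 ≡ 1 (mod 3) but 1 ≡ 1 (mod 8), so the conjunction on the right does not hold.

The forward direction fails; the converse holds.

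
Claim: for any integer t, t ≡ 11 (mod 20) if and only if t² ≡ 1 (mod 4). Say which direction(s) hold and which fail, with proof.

(←) This fails: take t = 1. Then 1² = 1 ≡ 1 (mod 4), yet 1 ≡ 1 (mod 20), not 11.

(→) Suppose t ≡ 11 (mod 20). Then t² ≡ 11² = 121 (mod 20), and since 4 ∣ 20, also t² ≡ 1 (mod 4).

Only the forward implication holds.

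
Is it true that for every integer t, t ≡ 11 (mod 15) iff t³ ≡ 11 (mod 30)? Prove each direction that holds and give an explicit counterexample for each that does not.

Not equivalent: only (⇐) holds.

(⇒) This fails: take t = 26. Then 26 ≡ 11 (mod 15), but 26³ = 17576 ≡ 26 (mod 30), not 11.

(⇐) Conversely, the residues r modulo 30 with r³ ≡ 11 (mod 30) are exactly {11}, and each is ≡ 11 (mod 15).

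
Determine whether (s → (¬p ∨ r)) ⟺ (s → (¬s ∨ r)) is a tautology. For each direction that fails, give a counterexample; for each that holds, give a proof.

(⇒) This fails. Under s = T, r = F, p = F, the left side is true but the right side is false.

(⇐) Assume the antecedent. If s is true, the antecedent forces (s = T, r = T, p = F) or (s = T, r = T, p = T), and s → (¬p ∨ r) holds there. If s is false, s → (¬p ∨ r) reduces to true regardless of the other variables. Either way s → (¬p ∨ r) holds.

The forward direction fails; the converse holds.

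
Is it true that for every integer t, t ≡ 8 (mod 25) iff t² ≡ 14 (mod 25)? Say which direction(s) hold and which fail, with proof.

The forward direction holds; the converse fails.

(⇐) This fails: take t = 17. Then 17² = 289 ≡ 14 (mod 25), yet 17 ≡ 17 (mod 25), not 8.

(⇒) Suppose t ≡ 8 (mod 25). Write t = 25j + 8. Then (25j + 8)² = 625j² + 400j + 64 = 25(25j² + 16j + 2) + 14, so t² ≡ 14 (mod 25).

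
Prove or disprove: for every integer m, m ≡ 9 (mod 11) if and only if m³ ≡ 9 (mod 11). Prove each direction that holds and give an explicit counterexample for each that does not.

(→) This fails: take m = 9. Then 9 ≡ 9 (mod 11), but 9³ = 729 ≡ 3 (mod 11), not 9.

(←) This fails: take m = 4. Then 4³ = 64 ≡ 9 (mod 11), yet 4 ≡ 4 (mod 11), not 9.

Neither direction holds.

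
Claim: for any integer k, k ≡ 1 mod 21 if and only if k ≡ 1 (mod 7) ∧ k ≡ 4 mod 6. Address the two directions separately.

The forward direction fails; the converse holds.

(⇒) This fails: k = 1 gives 1 ≡ 1 (mod 21) but 1 ≡ 1 (mod 6), so the conjunction on the right does not hold.

(⇐) Conversely, if k ≡ 1 (mod 7) and k ≡ 4 (mod 6), then by the Chinese remainder theorem k ≡ 22 (mod 42). Since 22 ≡ 1 (mod 21) and 21 ∣ 42, we get k ≡ 1 (mod 21).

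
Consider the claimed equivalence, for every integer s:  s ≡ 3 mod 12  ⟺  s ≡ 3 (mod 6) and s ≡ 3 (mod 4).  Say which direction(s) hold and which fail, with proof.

(⟸) If s ≡ 3 (mod 6) and s ≡ 3 (mod 4), then by the Chinese remainder theorem s ≡ 3 (mod 12). This is exactly s ≡ 3 (mod 12).

(⟹) Suppose s ≡ 3 (mod 12); write s = 12j + 3. Since 6 ∣ 12, reducing mod 6 gives s ≡ 3 (mod 6); since 4 ∣ 12, reducing mod 4 gives s ≡ 3 (mod 4).

Both directions hold; the statement is true.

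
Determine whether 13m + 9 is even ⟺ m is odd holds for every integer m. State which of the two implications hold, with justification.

(←) Suppose m is odd; write m = 2j + 1. Then 13m + 9 = 13·(2j + 1) + 9 = 2·13j + 22, which is even.

(→) Suppose 13m + 9 is even. Since 13 is odd, 13m and m have the same parity, so 13m + 9 ≡ m + 9 (mod 2). As 9 is odd, 13m + 9 is even exactly when m is odd. Thus m is odd.

Both implications hold.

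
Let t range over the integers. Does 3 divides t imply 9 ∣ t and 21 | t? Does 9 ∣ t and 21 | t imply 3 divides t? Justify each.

(⇒) fails; (⇐) holds.

(⇒) This fails: take t = 3. Certainly 3 ∣ 3, but 9 ∤ 3.

(⇐) Suppose 9 ∣ t and 21 ∣ t. Any common multiple of 9 and 21 is a multiple of their lcm; here lcm(9, 21) = 9·21/gcd(9, 21) = 189/3 = 63, so 63 ∣ t. Since 3 ∣ 63, it follows that 3 ∣ t.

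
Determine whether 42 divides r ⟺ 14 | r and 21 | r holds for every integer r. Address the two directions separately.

Equivalent; both directions hold.

Forward direction. If 42 ∣ r, write r = 42q. Since 42 = 3·14, r = 14·(3q), so 14 ∣ r; and since 42 = 2·21, r = 21·(2q), so 21 ∣ r.

Converse. Suppose 14 ∣ r and 21 ∣ r. Any common multiple of 14 and 21 is a multiple of their lcm; here lcm(14, 21) = 14·21/gcd(14, 21) = 294/7 = 42, so 42 ∣ r.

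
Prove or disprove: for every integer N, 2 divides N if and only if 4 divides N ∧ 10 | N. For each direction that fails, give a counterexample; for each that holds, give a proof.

Not equivalent: only (⇐) holds.

(⟸) Suppose 4 ∣ N and 10 ∣ N. Any common multiple of 4 and 10 is a multiple of their lcm; here lcm(4, 10) = 4·10/gcd(4, 10) = 40/2 = 20, so 20 ∣ N. Since 2 ∣ 20, it follows that 2 ∣ N.

(⟹) This fails: take N = 2. Certainly 2 ∣ 2, but 4 ∤ 2.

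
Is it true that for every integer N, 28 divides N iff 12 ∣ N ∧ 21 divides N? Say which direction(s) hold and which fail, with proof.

Converse. Suppose 12 ∣ N and 21 ∣ N. Any common multiple of 12 and 21 is a multiple of their lcm; here lcm(12, 21) = 12·21/gcd(12, 21) = 252/3 = 84, so 84 ∣ N. Since 28 ∣ 84, it follows that 28 ∣ N.

Forward direction. This fails: take N = 28. Certainly 28 ∣ 28, but 12 ∤ 28.

Only the converse holds.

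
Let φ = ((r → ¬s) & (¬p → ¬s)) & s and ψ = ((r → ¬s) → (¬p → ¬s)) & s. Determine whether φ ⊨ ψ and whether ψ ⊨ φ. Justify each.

The forward direction holds; the converse fails.

Forward direction. Assume the antecedent. If r is true, the antecedent cannot hold. If r is false, the antecedent forces (r = F, s = T, p = T), and ((r → ¬s) → (¬p → ¬s)) & s holds there. Either way ((r → ¬s) → (¬p → ¬s)) & s holds.

Converse. This fails. Under r = T, s = T, p = F, the left side is false but the right side is true.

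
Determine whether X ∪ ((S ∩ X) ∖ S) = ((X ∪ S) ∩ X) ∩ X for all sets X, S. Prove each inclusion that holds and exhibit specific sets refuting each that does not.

Both inclusions hold.

Reverse inclusion. Let x ∈ ((X ∪ S) ∩ X) ∩ X. Then either x ∈ X and x ∉ S; or x ∈ X ∩ S. In each case x ∈ X ∪ ((S ∩ X) ∖ S), so ((X ∪ S) ∩ X) ∩ X ⊆ X ∪ ((S ∩ X) ∖ S).

Forward inclusion. Let x ∈ X ∪ ((S ∩ X) ∖ S). Then either x ∈ X and x ∉ S; or x ∈ X ∩ S. In each case x ∈ ((X ∪ S) ∩ X) ∩ X, so X ∪ ((S ∩ X) ∖ S) ⊆ ((X ∪ S) ∩ X) ∩ X.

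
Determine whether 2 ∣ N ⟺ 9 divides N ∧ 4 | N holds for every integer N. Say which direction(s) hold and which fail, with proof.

Only the reverse direction holds.

(→) This fails: take N = 2. Certainly 2 ∣ 2, but 9 ∤ 2.

(←) Suppose 9 ∣ N and 4 ∣ N. Any common multiple of 9 and 4 is a multiple of their lcm; here gcd(9, 4) = 1, so lcm(9, 4) = 9·4 = 36, so 36 ∣ N. Since 2 ∣ 36, it follows that 2 ∣ N.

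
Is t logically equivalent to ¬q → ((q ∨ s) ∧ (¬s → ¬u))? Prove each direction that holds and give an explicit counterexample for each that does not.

Neither implication holds.

(⟹) This fails. Under t = T, u = F, q = F, s = F, the left side is true but the right side is false.

(⟸) This fails. Under t = F, u = F, q = T, s = F, the left side is false but the right side is true.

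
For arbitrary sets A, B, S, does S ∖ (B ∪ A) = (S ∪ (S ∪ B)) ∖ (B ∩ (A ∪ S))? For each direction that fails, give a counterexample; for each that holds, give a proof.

Only the forward inclusion holds.

Forward inclusion. Let x ∈ S ∖ (B ∪ A). Then x ∈ S and x ∉ A, B, from which x ∈ (S ∪ (S ∪ B)) ∖ (B ∩ (A ∪ S)).

Reverse inclusion. This inclusion fails. Take A = ∅, B = {1}, S = ∅; then 1 ∈ (S ∪ (S ∪ B)) ∖ (B ∩ (A ∪ S)) but 1 ∉ S ∖ (B ∪ A).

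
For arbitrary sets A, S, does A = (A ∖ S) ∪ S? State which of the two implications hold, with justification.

The sets are not equal: only the forward inclusion holds.

(⟹) Let x ∈ A. Then either x ∈ A and x ∉ S; or x ∈ A ∩ S. In each case x ∈ (A ∖ S) ∪ S, so A ⊆ (A ∖ S) ∪ S.

(⟸) This inclusion fails. Take A = ∅, S = {1}; then 1 ∈ (A ∖ S) ∪ S but 1 ∉ A.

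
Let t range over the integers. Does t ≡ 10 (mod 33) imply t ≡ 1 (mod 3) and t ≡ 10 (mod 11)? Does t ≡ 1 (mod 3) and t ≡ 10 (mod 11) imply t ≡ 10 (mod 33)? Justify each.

(⟹) Suppose t ≡ 10 (mod 33); write t = 33j + 10. Since 3 ∣ 33, reducing mod 3 gives t ≡ 10 ≡ 1 (mod 3); since 11 ∣ 33, reducing mod 11 gives t ≡ 10 (mod 11).

(⟸) Conversely, if t ≡ 1 (mod 3) and t ≡ 10 (mod 11), then by the Chinese remainder theorem t ≡ 10 (mod 33). This is exactly t ≡ 10 (mod 33).

Both implications hold.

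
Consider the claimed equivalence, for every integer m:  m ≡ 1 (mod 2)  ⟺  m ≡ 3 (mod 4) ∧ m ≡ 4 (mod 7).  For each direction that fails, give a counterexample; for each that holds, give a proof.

Not equivalent: only (⇐) holds.

Forward direction. This fails: m = 1 gives 1 ≡ 1 (mod 2) but 1 ≡ 1 (mod 4), so the conjunction on the right does not hold.

Converse. If m ≡ 3 (mod 4) and m ≡ 4 (mod 7), then by the Chinese remainder theorem m ≡ 11 (mod 28). Since 11 ≡ 1 (mod 2) and 2 ∣ 28, we get m ≡ 1 (mod 2).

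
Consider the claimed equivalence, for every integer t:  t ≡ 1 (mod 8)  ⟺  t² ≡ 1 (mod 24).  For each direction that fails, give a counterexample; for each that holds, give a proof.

Neither direction holds.

(⟹) This fails: take t = 9. Then 9 ≡ 1 (mod 8), but 9² = 81 ≡ 9 (mod 24), not 1.

(⟸) This fails: take t = 5. Then 5² = 25 ≡ 1 (mod 24), yet 5 ≡ 5 (mod 8), not 1.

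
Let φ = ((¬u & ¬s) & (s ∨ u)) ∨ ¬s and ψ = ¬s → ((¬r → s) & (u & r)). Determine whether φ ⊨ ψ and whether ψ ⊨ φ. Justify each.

Forward direction. This fails. Under r = F, s = F, u = F, the left side is true but the right side is false.

Converse. This fails. Under r = F, s = T, u = F, the left side is false but the right side is true.

Neither direction holds.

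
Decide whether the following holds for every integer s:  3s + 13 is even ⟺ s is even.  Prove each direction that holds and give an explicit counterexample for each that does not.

(⟹) This fails: s = 7 gives 3s + 13 = 34, which is even, but 7 is odd, not even.

(⟸) This also fails: s = 4 is even, but 3s + 13 = 25 is odd, not even.

(⇒) fails and (⇐) fails.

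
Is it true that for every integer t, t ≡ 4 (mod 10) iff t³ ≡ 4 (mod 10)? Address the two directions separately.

Equivalent; both directions hold.

Converse. Suppose t³ ≡ 4 (mod 10). The only residue r in {0, …, 9} with r³ ≡ 4 (mod 10) is r = 4, so t ≡ 4 (mod 10).

Forward direction. Suppose t ≡ 4 (mod 10). Write t = 10j + 4. Then (10j + 4)³ = 1000j³ + 1200j² + 480j + 64 = 10(100j³ + 120j² + 48j + 6) + 4, so t³ ≡ 4 (mod 10).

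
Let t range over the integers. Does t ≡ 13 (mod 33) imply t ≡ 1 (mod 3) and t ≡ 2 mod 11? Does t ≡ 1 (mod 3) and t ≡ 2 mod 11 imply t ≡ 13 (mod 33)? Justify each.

Both directions hold.

Forward direction. Suppose t ≡ 13 (mod 33); write t = 33j + 13. Since 3 ∣ 33, reducing mod 3 gives t ≡ 13 ≡ 1 (mod 3); since 11 ∣ 33, reducing mod 11 gives t ≡ 13 ≡ 2 (mod 11).

Converse. If t ≡ 1 (mod 3) and t ≡ 2 (mod 11), then by the Chinese remainder theorem t ≡ 13 (mod 33). This is exactly t ≡ 13 (mod 33).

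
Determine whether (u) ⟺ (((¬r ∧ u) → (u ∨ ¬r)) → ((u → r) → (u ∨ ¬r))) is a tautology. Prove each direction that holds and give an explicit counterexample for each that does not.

(⇒) holds; (⇐) fails.

(→) Assume the antecedent. If r is true, the antecedent forces (r = T, u = T), and the consequent holds there. If r is false, the consequent reduces to true regardless of the other variables. Either way the consequent holds.

(←) This fails. Under r = F, u = F, the left side is false but the right side is true.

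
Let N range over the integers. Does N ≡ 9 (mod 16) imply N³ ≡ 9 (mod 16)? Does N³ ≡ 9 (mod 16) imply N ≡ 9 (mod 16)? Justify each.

[⇐] Suppose N³ ≡ 9 (mod 16). The only residue r in {0, …, 15} with r³ ≡ 9 (mod 16) is r = 9, so N ≡ 9 (mod 16).

[⇒] Suppose N ≡ 9 (mod 16). Write N = 16j + 9. Then (16j + 9)³ = 4096j³ + 6912j² + 3888j + 729 = 16(256j³ + 432j² + 243j + 45) + 9, so N³ ≡ 9 (mod 16).

Both implications hold.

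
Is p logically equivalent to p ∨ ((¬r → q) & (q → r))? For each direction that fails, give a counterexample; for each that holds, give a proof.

(⇒) holds; (⇐) fails.

[⇒] Assume the antecedent. If q is true, the antecedent forces (q = T, p = T, r = F) or (q = T, p = T, r = T), and p ∨ ((¬r → q) & (q → r)) holds there. If q is false, the antecedent forces (q = F, p = T, r = F) or (q = F, p = T, r = T), and p ∨ ((¬r → q) & (q → r)) holds there. Either way p ∨ ((¬r → q) & (q → r)) holds.

[⇐] This fails. Under q = F, p = F, r = T, the left side is false but the right side is true.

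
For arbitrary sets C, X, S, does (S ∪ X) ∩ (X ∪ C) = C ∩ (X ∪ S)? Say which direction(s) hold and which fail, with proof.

The sets are not equal: only the reverse inclusion holds.

(⟹) This inclusion fails. Take C = ∅, X = {1}, S = ∅; then 1 ∈ (S ∪ X) ∩ (X ∪ C) but 1 ∉ C ∩ (X ∪ S).

(⟸) Let x ∈ C ∩ (X ∪ S). Then either x ∈ C ∩ X and x ∉ S; or x ∈ C ∩ S and x ∉ X; or x ∈ C ∩ X ∩ S. In each case x ∈ (S ∪ X) ∩ (X ∪ C), so C ∩ (X ∪ S) ⊆ (S ∪ X) ∩ (X ∪ C).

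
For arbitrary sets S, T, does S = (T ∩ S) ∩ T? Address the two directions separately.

(⟹) This inclusion fails. Take S = {1}, T = ∅; then 1 ∈ S but 1 ∉ (T ∩ S) ∩ T.

(⟸) Let x ∈ (T ∩ S) ∩ T. Then x ∈ S ∩ T, from which x ∈ S.

Only the reverse inclusion holds.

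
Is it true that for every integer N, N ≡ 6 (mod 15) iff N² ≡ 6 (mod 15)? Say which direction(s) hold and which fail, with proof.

(⇒) holds; (⇐) fails.

[⇒] Suppose N ≡ 6 (mod 15). Write N = 15j + 6. Then (15j + 6)² = 225j² + 180j + 36 = 15(15j² + 12j + 2) + 6, so N² ≡ 6 (mod 15).

[⇐] This fails: take N = 9. Then 9² = 81 ≡ 6 (mod 15), yet 9 ≡ 9 (mod 15), not 6.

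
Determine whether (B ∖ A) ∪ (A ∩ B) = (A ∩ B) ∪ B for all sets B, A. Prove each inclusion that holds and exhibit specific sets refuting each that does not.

Both inclusions hold; the sets are equal.

Forward inclusion. Let x ∈ (B ∖ A) ∪ (A ∩ B). Then either x ∈ B and x ∉ A; or x ∈ B ∩ A. In each case x ∈ (A ∩ B) ∪ B, so (B ∖ A) ∪ (A ∩ B) ⊆ (A ∩ B) ∪ B.

Reverse inclusion. Let x ∈ (A ∩ B) ∪ B. Then either x ∈ B and x ∉ A; or x ∈ B ∩ A. In each case x ∈ (B ∖ A) ∪ (A ∩ B), so (A ∩ B) ∪ B ⊆ (B ∖ A) ∪ (A ∩ B).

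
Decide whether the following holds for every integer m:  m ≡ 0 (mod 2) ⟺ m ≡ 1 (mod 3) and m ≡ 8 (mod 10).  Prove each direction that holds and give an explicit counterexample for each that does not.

Not equivalent: only (⇐) holds.

(⟹) This fails: m = 0 gives 0 ≡ 0 (mod 2) but 0 ≡ 0 (mod 3), so the conjunction on the right does not hold.

(⟸) Conversely, if m ≡ 1 (mod 3) and m ≡ 8 (mod 10), then by the Chinese remainder theorem m ≡ 28 (mod 30). Since 28 ≡ 0 (mod 2) and 2 ∣ 30, we get m ≡ 0 (mod 2).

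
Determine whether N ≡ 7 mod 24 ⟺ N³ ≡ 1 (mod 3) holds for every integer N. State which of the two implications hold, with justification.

Only the forward direction holds.

[⇒] Suppose N ≡ 7 (mod 24). Then N³ ≡ 7³ = 343 (mod 24), and since 3 ∣ 24, also N³ ≡ 1 (mod 3).

[⇐] This fails: take N = 1. Then 1³ = 1 ≡ 1 (mod 3), yet 1 ≡ 1 (mod 24), not 7.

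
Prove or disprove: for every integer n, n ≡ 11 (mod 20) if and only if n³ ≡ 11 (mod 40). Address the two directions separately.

The forward direction fails; the converse holds.

(⇒) This fails: take n = 31. Then 31 ≡ 11 (mod 20), but 31³ = 29791 ≡ 31 (mod 40), not 11.

(⇐) Conversely, the residues r modulo 40 with r³ ≡ 11 (mod 40) are exactly {11}, and each is ≡ 11 (mod 20).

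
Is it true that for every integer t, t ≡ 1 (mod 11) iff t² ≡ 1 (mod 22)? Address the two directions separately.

Neither implication holds.

(⟹) This fails: take t = 12. Then 12 ≡ 1 (mod 11), but 12² = 144 ≡ 12 (mod 22), not 1.

(⟸) This fails: take t = 21. Then 21² = 441 ≡ 1 (mod 22), yet 21 ≡ 10 (mod 11), not 1.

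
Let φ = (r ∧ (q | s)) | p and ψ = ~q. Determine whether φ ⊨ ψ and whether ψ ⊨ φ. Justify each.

(→) This fails. Under r = T, s = F, p = F, q = T, the left side is true but the right side is false.

(←) This fails. Under r = F, s = F, p = F, q = F, the left side is false but the right side is true.

Neither implication holds.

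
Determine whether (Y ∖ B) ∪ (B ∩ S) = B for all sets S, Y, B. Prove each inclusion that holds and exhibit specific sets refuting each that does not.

(⊆) fails and (⊇) fails.

(⊆) This inclusion fails. Take S = ∅, Y = {1}, B = ∅; then 1 ∈ (Y ∖ B) ∪ (B ∩ S) but 1 ∉ B.

(⊇) This inclusion fails. Take S = ∅, Y = ∅, B = {1}; then 1 ∈ B but 1 ∉ (Y ∖ B) ∪ (B ∩ S).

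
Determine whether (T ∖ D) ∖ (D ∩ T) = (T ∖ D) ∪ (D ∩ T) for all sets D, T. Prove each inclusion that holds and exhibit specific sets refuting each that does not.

(⊇) This inclusion fails. Take D = {1}, T = {1}; then 1 ∈ (T ∖ D) ∪ (D ∩ T) but 1 ∉ (T ∖ D) ∖ (D ∩ T).

(⊆) Let x ∈ (T ∖ D) ∖ (D ∩ T). Then x ∈ T and x ∉ D, from which x ∈ (T ∖ D) ∪ (D ∩ T).

Only the forward inclusion holds.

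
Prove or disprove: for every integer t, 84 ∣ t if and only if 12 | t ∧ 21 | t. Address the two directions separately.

Both implications hold.

Forward direction. If 84 ∣ t, write t = 84q. Since 84 = 7·12, t = 12·(7q), so 12 ∣ t; and since 84 = 4·21, t = 21·(4q), so 21 ∣ t.

Converse. Suppose 12 ∣ t and 21 ∣ t. Any common multiple of 12 and 21 is a multiple of their lcm; here lcm(12, 21) = 12·21/gcd(12, 21) = 252/3 = 84, so 84 ∣ t.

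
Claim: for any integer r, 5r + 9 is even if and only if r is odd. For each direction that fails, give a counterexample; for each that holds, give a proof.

Forward direction. Suppose 5r + 9 is even. Since 5 is odd, 5r and r have the same parity, so 5r + 9 ≡ r + 9 (mod 2). As 9 is odd, 5r + 9 is even exactly when r is odd. Thus r is odd.

Converse. Suppose r is odd; write r = 2j + 1. Then 5r + 9 = 5·(2j + 1) + 9 = 2·5j + 14, which is even.

Equivalent; both directions hold.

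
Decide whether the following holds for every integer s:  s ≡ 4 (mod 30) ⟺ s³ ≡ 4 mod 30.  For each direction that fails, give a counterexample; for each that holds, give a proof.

Both directions hold.

Converse. Suppose s³ ≡ 4 (mod 30). The only residue r in {0, …, 29} with r³ ≡ 4 (mod 30) is r = 4, so s ≡ 4 (mod 30).

Forward direction. Suppose s ≡ 4 (mod 30). Write s = 30j + 4. Then (30j + 4)³ = 27000j³ + 10800j² + 1440j + 64 = 30(900j³ + 360j² + 48j + 2) + 4, so s³ ≡ 4 (mod 30).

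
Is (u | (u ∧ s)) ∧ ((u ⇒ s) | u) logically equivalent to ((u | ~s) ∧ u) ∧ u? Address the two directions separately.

Both implications hold.

[⇒] Assume the antecedent. If u is true, ((u | ~s) ∧ u) ∧ u reduces to true regardless of the other variables. If u is false, the antecedent cannot hold. Either way ((u | ~s) ∧ u) ∧ u holds.

[⇐] Assume the antecedent. If u is true, (u | (u ∧ s)) ∧ ((u ⇒ s) | u) reduces to true regardless of the other variables. If u is false, the antecedent cannot hold. Either way (u | (u ∧ s)) ∧ ((u ⇒ s) | u) holds.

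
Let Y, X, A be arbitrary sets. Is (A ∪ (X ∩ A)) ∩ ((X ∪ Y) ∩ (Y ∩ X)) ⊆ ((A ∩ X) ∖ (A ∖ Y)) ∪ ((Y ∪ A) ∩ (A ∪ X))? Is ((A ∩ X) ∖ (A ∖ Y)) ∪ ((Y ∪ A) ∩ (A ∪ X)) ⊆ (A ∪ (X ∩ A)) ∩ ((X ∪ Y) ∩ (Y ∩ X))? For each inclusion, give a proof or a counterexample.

(⊇) This inclusion fails. Take Y = {1}, X = {1}, A = ∅; then 1 ∈ ((A ∩ X) ∖ (A ∖ Y)) ∪ ((Y ∪ A) ∩ (A ∪ X)) but 1 ∉ (A ∪ (X ∩ A)) ∩ ((X ∪ Y) ∩ (Y ∩ X)).

(⊆) Let x ∈ (A ∪ (X ∩ A)) ∩ ((X ∪ Y) ∩ (Y ∩ X)). Then x ∈ Y ∩ X ∩ A, from which x ∈ ((A ∩ X) ∖ (A ∖ Y)) ∪ ((Y ∪ A) ∩ (A ∪ X)).

Only the forward inclusion holds.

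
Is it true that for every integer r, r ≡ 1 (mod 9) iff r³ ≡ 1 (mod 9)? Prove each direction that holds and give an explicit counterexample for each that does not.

(⇒) holds; (⇐) fails.

[⇒] Suppose r ≡ 1 (mod 9). Write r = 9j + 1. Then (9j + 1)³ = 729j³ + 243j² + 27j + 1 = 9(81j³ + 27j² + 3j) + 1, so r³ ≡ 1 (mod 9).

[⇐] This fails: take r = 4. Then 4³ = 64 ≡ 1 (mod 9), yet 4 ≡ 4 (mod 9), not 1.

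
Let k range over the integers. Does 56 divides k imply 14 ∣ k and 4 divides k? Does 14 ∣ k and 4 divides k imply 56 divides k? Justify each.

(⇒) If 56 ∣ k, write k = 56q. Since 56 = 4·14, k = 14·(4q), so 14 ∣ k; and since 56 = 14·4, k = 4·(14q), so 4 ∣ k.

(⇐) This fails: take k = 28. Both 14 ∣ 28 and 4 ∣ 28, yet 28 is not a multiple of 56 (since 28 = 0·56 + 28), so 56 ∤ 28.

The forward direction holds; the converse fails.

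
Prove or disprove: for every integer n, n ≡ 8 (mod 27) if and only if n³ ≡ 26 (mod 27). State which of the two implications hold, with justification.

Only the forward direction holds.

[⇐] This fails: take n = 17. Then 17³ = 4913 ≡ 26 (mod 27), yet 17 ≡ 17 (mod 27), not 8.

[⇒] Suppose n ≡ 8 (mod 27). Write n = 27j + 8. Then (27j + 8)³ = 19683j³ + 17496j² + 5184j + 512 = 27(729j³ + 648j² + 192j + 18) + 26, so n³ ≡ 26 (mod 27).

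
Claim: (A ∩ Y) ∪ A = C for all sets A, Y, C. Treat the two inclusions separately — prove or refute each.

(⟹) This inclusion fails. Take A = {1}, Y = ∅, C = ∅; then 1 ∈ (A ∩ Y) ∪ A but 1 ∉ C.

(⟸) This inclusion fails. Take A = ∅, Y = ∅, C = {1}; then 1 ∈ C but 1 ∉ (A ∩ Y) ∪ A.

(⊆) fails and (⊇) fails.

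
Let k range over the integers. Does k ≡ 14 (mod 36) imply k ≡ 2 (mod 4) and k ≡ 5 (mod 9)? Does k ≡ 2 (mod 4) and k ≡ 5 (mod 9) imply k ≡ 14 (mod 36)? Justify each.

(⇒) Suppose k ≡ 14 (mod 36); write k = 36j + 14. Since 4 ∣ 36, reducing mod 4 gives k ≡ 14 ≡ 2 (mod 4); since 9 ∣ 36, reducing mod 9 gives k ≡ 14 ≡ 5 (mod 9).

(⇐) Conversely, if k ≡ 2 (mod 4) and k ≡ 5 (mod 9), then by the Chinese remainder theorem k ≡ 14 (mod 36). This is exactly k ≡ 14 (mod 36).

Equivalent; both directions hold.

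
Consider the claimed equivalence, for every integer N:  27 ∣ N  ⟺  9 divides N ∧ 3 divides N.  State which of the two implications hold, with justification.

(←) This fails: take N = 9. Both 9 ∣ 9 and 3 ∣ 9, yet 9 is not a multiple of 27 (since 9 = 0·27 + 9), so 27 ∤ 9.

(→) If 27 ∣ N, write N = 27q. Since 27 = 3·9, N = 9·(3q), so 9 ∣ N; and since 27 = 9·3, N = 3·(9q), so 3 ∣ N.

Not equivalent: only (⇒) holds.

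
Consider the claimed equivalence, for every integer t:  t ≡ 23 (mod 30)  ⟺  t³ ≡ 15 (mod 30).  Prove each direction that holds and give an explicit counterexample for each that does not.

Both directions fail.

Forward direction. This fails: take t = 23. Then 23 ≡ 23 (mod 30), but 23³ = 12167 ≡ 17 (mod 30), not 15.

Converse. This fails: take t = 15. Then 15³ = 3375 ≡ 15 (mod 30), yet 15 ≡ 15 (mod 30), not 23.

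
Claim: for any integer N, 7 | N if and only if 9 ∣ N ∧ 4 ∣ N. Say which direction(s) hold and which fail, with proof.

Both directions fail.

[⇒] This fails: take N = 7. Certainly 7 ∣ 7, but 9 ∤ 7.

[⇐] This fails: take N = 36. Both 9 ∣ 36 and 4 ∣ 36, yet 36 is not a multiple of 7 (since 36 = 5·7 + 1), so 7 ∤ 36.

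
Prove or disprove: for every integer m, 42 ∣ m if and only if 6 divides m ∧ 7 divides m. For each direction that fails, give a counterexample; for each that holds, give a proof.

Forward direction. If 42 ∣ m, write m = 42q. Since 42 = 7·6, m = 6·(7q), so 6 ∣ m; and since 42 = 6·7, m = 7·(6q), so 7 ∣ m.

Converse. Suppose 6 ∣ m and 7 ∣ m. Any common multiple of 6 and 7 is a multiple of their lcm; here gcd(6, 7) = 1, so lcm(6, 7) = 6·7 = 42, so 42 ∣ m.

Both directions hold; the statement is true.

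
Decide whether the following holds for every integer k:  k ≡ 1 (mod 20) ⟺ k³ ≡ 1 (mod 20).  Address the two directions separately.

(⟹) Suppose k ≡ 1 (mod 20). Write k = 20j + 1. Then (20j + 1)³ = 8000j³ + 1200j² + 60j + 1 = 20(400j³ + 60j² + 3j) + 1, so k³ ≡ 1 (mod 20).

(⟸) Conversely, suppose k³ ≡ 1 (mod 20). The only residue r in {0, …, 19} with r³ ≡ 1 (mod 20) is r = 1, so k ≡ 1 (mod 20).

Both directions hold.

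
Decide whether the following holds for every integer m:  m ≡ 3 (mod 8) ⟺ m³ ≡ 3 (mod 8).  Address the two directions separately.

[⇐] Suppose m³ ≡ 3 (mod 8). The only residue r in {0, …, 7} with r³ ≡ 3 (mod 8) is r = 3, so m ≡ 3 (mod 8).

[⇒] Suppose m ≡ 3 (mod 8). Write m = 8j + 3. Then (8j + 3)³ = 512j³ + 576j² + 216j + 27 = 8(64j³ + 72j² + 27j + 3) + 3, so m³ ≡ 3 (mod 8).

The biconditional holds.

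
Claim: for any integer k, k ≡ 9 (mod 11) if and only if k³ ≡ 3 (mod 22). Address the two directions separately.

Forward direction. This fails: take k = 20. Then 20 ≡ 9 (mod 11), but 20³ = 8000 ≡ 14 (mod 22), not 3.

Converse. The residues r modulo 22 with r³ ≡ 3 (mod 22) are exactly {9}, and each is ≡ 9 (mod 11).

Not equivalent: only (⇐) holds.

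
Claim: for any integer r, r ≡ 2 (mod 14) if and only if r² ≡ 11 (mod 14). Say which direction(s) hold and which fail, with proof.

Both directions fail.

(⟹) This fails: take r = 2. Then 2 ≡ 2 (mod 14), but 2² = 4 ≡ 4 (mod 14), not 11.

(⟸) This fails: take r = 5. Then 5² = 25 ≡ 11 (mod 14), yet 5 ≡ 5 (mod 14), not 2.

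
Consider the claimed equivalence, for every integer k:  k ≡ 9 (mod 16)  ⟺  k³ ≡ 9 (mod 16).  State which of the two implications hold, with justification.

[⇐] Suppose k³ ≡ 9 (mod 16). The only residue r in {0, …, 15} with r³ ≡ 9 (mod 16) is r = 9, so k ≡ 9 (mod 16).

[⇒] Suppose k ≡ 9 (mod 16). Write k = 16j + 9. Then (16j + 9)³ = 4096j³ + 6912j² + 3888j + 729 = 16(256j³ + 432j² + 243j + 45) + 9, so k³ ≡ 9 (mod 16).

Both directions hold; the statement is true.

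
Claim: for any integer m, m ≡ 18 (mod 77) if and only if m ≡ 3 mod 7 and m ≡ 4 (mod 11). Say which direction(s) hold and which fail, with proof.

Neither direction holds.

(⟹) This fails: m = 18 gives 18 ≡ 18 (mod 77) but 18 ≡ 4 (mod 7), so the conjunction on the right does not hold.

(⟸) This fails: m = 59 satisfies both congruences on the right (59 ≡ 3 mod 7 and 59 ≡ 4 mod 11) yet 59 ≡ 59 (mod 77), not 18.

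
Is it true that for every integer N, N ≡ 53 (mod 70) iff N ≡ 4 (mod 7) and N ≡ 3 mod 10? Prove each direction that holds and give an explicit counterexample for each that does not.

Forward direction. Suppose N ≡ 53 (mod 70); write N = 70j + 53. Since 7 ∣ 70, reducing mod 7 gives N ≡ 53 ≡ 4 (mod 7); since 10 ∣ 70, reducing mod 10 gives N ≡ 53 ≡ 3 (mod 10).

Converse. If N ≡ 4 (mod 7) and N ≡ 3 (mod 10), then by the Chinese remainder theorem N ≡ 53 (mod 70). This is exactly N ≡ 53 (mod 70).

The biconditional holds.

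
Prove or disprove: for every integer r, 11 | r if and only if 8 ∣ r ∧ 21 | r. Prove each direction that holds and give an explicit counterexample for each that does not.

Neither implication holds.

[⇒] This fails: take r = 11. Certainly 11 ∣ 11, but 8 ∤ 11.

[⇐] This fails: take r = 168. Both 8 ∣ 168 and 21 ∣ 168, yet 168 is not a multiple of 11 (since 168 = 15·11 + 3), so 11 ∤ 168.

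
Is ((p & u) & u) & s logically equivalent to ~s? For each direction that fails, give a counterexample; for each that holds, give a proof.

Both directions fail.

Forward direction. This fails. Under u = T, p = T, s = T, the left side is true but the right side is false.

Converse. This fails. Under u = F, p = F, s = F, the left side is false but the right side is true.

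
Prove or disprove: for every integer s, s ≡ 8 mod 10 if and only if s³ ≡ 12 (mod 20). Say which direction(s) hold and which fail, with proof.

Both directions hold; the statement is true.

(⟹) Suppose s ≡ 8 (mod 10). Working modulo 20, s ∈ {8, 18}; for each such r, r³ ≡ 12 (mod 20).

(⟸) Conversely, the residues r modulo 20 with r³ ≡ 12 (mod 20) are exactly {8, 18}, and each is ≡ 8 (mod 10).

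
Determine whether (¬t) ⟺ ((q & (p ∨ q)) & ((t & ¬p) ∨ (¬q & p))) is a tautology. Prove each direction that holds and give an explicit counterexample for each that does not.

[⇒] This fails. Under q = F, t = F, p = F, the left side is true but the right side is false.

[⇐] This fails. Under q = T, t = T, p = F, the left side is false but the right side is true.

Neither direction holds.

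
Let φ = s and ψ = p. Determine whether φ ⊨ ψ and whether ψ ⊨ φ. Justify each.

(→) This fails. Under p = F, s = T, the left side is true but the right side is false.

(←) This fails. Under p = T, s = F, the left side is false but the right side is true.

Neither implication holds.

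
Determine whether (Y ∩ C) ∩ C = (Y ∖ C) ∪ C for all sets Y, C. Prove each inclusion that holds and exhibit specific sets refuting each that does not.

(⊆) Let x ∈ (Y ∩ C) ∩ C. Then x ∈ Y ∩ C, from which x ∈ (Y ∖ C) ∪ C.

(⊇) This inclusion fails. Take Y = {1}, C = ∅; then 1 ∈ (Y ∖ C) ∪ C but 1 ∉ (Y ∩ C) ∩ C.

The sets are not equal: only the forward inclusion holds.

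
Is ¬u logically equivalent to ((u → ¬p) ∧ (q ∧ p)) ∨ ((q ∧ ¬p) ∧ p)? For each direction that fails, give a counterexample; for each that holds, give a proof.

Only the converse holds.

(⇒) This fails. Under u = F, p = F, q = F, the left side is true but the right side is false.

(⇐) Assume the antecedent. If u is true, the antecedent cannot hold. If u is false, ¬u reduces to true regardless of the other variables. Either way ¬u holds.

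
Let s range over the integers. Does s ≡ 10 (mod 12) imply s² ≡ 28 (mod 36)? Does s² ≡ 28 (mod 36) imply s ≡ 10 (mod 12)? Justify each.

Both directions fail.

(⟹) This fails: take s = 22. Then 22 ≡ 10 (mod 12), but 22² = 484 ≡ 16 (mod 36), not 28.

(⟸) This fails: take s = 8. Then 8² = 64 ≡ 28 (mod 36), yet 8 ≡ 8 (mod 12), not 10.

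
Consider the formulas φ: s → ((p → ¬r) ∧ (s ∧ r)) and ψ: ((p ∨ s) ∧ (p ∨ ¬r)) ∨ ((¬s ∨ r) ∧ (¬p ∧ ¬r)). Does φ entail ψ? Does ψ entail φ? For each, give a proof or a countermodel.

(→) This fails. Under s = F, r = T, p = F, the left side is true but the right side is false.

(←) This fails. Under s = T, r = F, p = F, the left side is false but the right side is true.

(⇒) fails and (⇐) fails.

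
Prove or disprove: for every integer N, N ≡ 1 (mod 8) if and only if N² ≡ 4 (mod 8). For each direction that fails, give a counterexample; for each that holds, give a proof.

(⇒) This fails: take N = 1. Then 1 ≡ 1 (mod 8), but 1² = 1 ≡ 1 (mod 8), not 4.

(⇐) This fails: take N = 2. Then 2² = 4 ≡ 4 (mod 8), yet 2 ≡ 2 (mod 8), not 1.

Neither implication holds.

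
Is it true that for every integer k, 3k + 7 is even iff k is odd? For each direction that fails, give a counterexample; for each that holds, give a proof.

(→) Suppose 3k + 7 is even. Since 3 is odd, 3k and k have the same parity, so 3k + 7 ≡ k + 7 (mod 2). As 7 is odd, 3k + 7 is even exactly when k is odd. Thus k is odd.

(←) Conversely, suppose k is odd; write k = 2j + 1. Then 3k + 7 = 3·(2j + 1) + 7 = 2·3j + 10, which is even.

Both implications hold.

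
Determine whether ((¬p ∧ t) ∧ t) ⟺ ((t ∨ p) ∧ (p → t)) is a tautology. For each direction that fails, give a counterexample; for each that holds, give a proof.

Only the forward implication holds.

(⟸) This fails. Under t = T, p = T, the left side is false but the right side is true.

(⟹) Assume the antecedent. If t is true, (t ∨ p) ∧ (p → t) reduces to true regardless of the other variables. If t is false, the antecedent cannot hold. Either way (t ∨ p) ∧ (p → t) holds.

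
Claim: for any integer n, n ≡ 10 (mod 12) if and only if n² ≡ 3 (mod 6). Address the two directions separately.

Neither direction holds.

(→) This fails: take n = 10. Then 10 ≡ 10 (mod 12), but 10² = 100 ≡ 4 (mod 6), not 3.

(←) This fails: take n = 3. Then 3² = 9 ≡ 3 (mod 6), yet 3 ≡ 3 (mod 12), not 10.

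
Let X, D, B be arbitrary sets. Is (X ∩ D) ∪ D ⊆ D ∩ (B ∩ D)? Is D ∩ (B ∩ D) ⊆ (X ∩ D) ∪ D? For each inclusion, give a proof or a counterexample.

The sets are not equal: only the reverse inclusion holds.

Forward inclusion. This inclusion fails. Take X = ∅, D = {1}, B = ∅; then 1 ∈ (X ∩ D) ∪ D but 1 ∉ D ∩ (B ∩ D).

Reverse inclusion. Let x ∈ D ∩ (B ∩ D). Then either x ∈ D ∩ B and x ∉ X; or x ∈ X ∩ D ∩ B. In each case x ∈ (X ∩ D) ∪ D, so D ∩ (B ∩ D) ⊆ (X ∩ D) ∪ D.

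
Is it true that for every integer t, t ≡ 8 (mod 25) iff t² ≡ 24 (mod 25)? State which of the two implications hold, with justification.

Neither implication holds.

(⟹) This fails: take t = 8. Then 8 ≡ 8 (mod 25), but 8² = 64 ≡ 14 (mod 25), not 24.

(⟸) This fails: take t = 7. Then 7² = 49 ≡ 24 (mod 25), yet 7 ≡ 7 (mod 25), not 8.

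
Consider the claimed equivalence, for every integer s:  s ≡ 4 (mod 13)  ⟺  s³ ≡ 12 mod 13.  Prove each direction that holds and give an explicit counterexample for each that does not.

(⟹) Suppose s ≡ 4 (mod 13). Write s = 13j + 4. Then (13j + 4)³ = 2197j³ + 2028j² + 624j + 64 = 13(169j³ + 156j² + 48j + 4) + 12, so s³ ≡ 12 (mod 13).

(⟸) This fails: take s = 10. Then 10³ = 1000 ≡ 12 (mod 13), yet 10 ≡ 10 (mod 13), not 4.

Only the forward direction holds.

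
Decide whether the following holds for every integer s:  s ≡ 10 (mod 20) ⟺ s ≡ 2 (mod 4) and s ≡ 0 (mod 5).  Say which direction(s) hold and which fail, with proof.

Equivalent; both directions hold.

(⟹) Suppose s ≡ 10 (mod 20); write s = 20j + 10. Since 4 ∣ 20, reducing mod 4 gives s ≡ 10 ≡ 2 (mod 4); since 5 ∣ 20, reducing mod 5 gives s ≡ 10 ≡ 0 (mod 5).

(⟸) Conversely, if s ≡ 2 (mod 4) and s ≡ 0 (mod 5), then by the Chinese remainder theorem s ≡ 10 (mod 20). This is exactly s ≡ 10 (mod 20).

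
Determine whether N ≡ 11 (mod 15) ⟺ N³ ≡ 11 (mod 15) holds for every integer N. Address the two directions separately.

Both implications hold.

(⇒) Suppose N ≡ 11 (mod 15). Write N = 15j + 11. Then (15j + 11)³ = 3375j³ + 7425j² + 5445j + 1331 = 15(225j³ + 495j² + 363j + 88) + 11, so N³ ≡ 11 (mod 15).

(⇐) Conversely, suppose N³ ≡ 11 (mod 15). The only residue r in {0, …, 14} with r³ ≡ 11 (mod 15) is r = 11, so N ≡ 11 (mod 15).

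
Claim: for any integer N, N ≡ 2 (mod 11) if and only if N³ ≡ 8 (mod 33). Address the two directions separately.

Only the converse holds.

[⇒] This fails: take N = 13. Then 13 ≡ 2 (mod 11), but 13³ = 2197 ≡ 19 (mod 33), not 8.

[⇐] Conversely, the residues r modulo 33 with r³ ≡ 8 (mod 33) are exactly {2}, and each is ≡ 2 (mod 11).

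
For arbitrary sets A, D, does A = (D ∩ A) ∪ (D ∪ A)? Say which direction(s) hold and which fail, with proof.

Only the forward inclusion holds.

Forward inclusion. Let x ∈ A. Then either x ∈ A and x ∉ D; or x ∈ A ∩ D. In each case x ∈ (D ∩ A) ∪ (D ∪ A), so A ⊆ (D ∩ A) ∪ (D ∪ A).

Reverse inclusion. This inclusion fails. Take A = ∅, D = {1}; then 1 ∈ (D ∩ A) ∪ (D ∪ A) but 1 ∉ A.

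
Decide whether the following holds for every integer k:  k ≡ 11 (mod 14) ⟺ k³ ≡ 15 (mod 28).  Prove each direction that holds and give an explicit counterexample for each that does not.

Neither implication holds.

(⟹) This fails: take k = 25. Then 25 ≡ 11 (mod 14), but 25³ = 15625 ≡ 1 (mod 28), not 15.

(⟸) This fails: take k = 15. Then 15³ = 3375 ≡ 15 (mod 28), yet 15 ≡ 1 (mod 14), not 11.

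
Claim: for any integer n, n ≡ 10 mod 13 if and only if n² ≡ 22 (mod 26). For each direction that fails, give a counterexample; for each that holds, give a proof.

(⇒) This fails: take n = 23. Then 23 ≡ 10 (mod 13), but 23² = 529 ≡ 9 (mod 26), not 22.

(⇐) This fails: take n = 16. Then 16² = 256 ≡ 22 (mod 26), yet 16 ≡ 3 (mod 13), not 10.

Neither implication holds.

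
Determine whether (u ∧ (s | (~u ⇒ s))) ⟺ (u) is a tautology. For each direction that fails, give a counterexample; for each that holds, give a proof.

Equivalent; both directions hold.

(⇒) Assume the antecedent. If u is true, u reduces to true regardless of the other variables. If u is false, the antecedent cannot hold. Either way u holds.

(⇐) Assume the antecedent. If u is true, u ∧ (s | (~u ⇒ s)) reduces to true regardless of the other variables. If u is false, the antecedent cannot hold. Either way u ∧ (s | (~u ⇒ s)) holds.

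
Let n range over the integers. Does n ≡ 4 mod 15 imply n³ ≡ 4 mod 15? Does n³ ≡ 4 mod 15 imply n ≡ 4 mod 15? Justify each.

(⇒) Suppose n ≡ 4 mod 15. Write n = 15j + 4. Then (15j + 4)³ = 3375j³ + 2700j² + 720j + 64 = 15(225j³ + 180j² + 48j + 4) + 4, so n³ ≡ 4 (mod 15).

(⇐) Conversely, suppose n³ ≡ 4 (mod 15). The only residue r in {0, …, 14} with r³ ≡ 4 (mod 15) is r = 4, so n ≡ 4 (mod 15).

Equivalent; both directions hold.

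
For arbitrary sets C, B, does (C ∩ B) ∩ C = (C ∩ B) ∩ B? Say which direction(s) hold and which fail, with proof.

Both inclusions hold; the sets are equal.

Forward inclusion. Let x ∈ (C ∩ B) ∩ C. Then x ∈ C ∩ B, from which x ∈ (C ∩ B) ∩ B.

Reverse inclusion. Let x ∈ (C ∩ B) ∩ B. Then x ∈ C ∩ B, from which x ∈ (C ∩ B) ∩ C.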